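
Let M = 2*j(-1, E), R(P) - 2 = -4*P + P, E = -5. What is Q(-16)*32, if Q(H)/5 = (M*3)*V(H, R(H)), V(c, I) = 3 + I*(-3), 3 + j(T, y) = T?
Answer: 564480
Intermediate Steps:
j(T, y) = -3 + T
R(P) = 2 - 3*P (R(P) = 2 + (-4*P + P) = 2 - 3*P)
M = -8 (M = 2*(-3 - 1) = 2*(-4) = -8)
V(c, I) = 3 - 3*I
Q(H) = 360 - 1080*H (Q(H) = 5*((-8*3)*(3 - 3*(2 - 3*H))) = 5*(-24*(3 + (-6 + 9*H))) = 5*(-24*(-3 + 9*H)) = 5*(72 - 216*H) = 360 - 1080*H)
Q(-16)*32 = (360 - 1080*(-16))*32 = (360 + 17280)*32 = 17640*32 = 564480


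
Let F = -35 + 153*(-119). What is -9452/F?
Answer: 4726/9121 ≈ 0.51814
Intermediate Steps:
F = -18242 (F = -35 - 18207 = -18242)
-9452/F = -9452/(-18242) = -9452*(-1/18242) = 4726/9121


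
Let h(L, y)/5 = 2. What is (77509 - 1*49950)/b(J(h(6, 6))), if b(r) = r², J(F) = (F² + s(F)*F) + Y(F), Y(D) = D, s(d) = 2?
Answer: 27559/16900 ≈ 1.6307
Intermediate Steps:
h(L, y) = 10 (h(L, y) = 5*2 = 10)
J(F) = F² + 3*F (J(F) = (F² + 2*F) + F = F² + 3*F)
(77509 - 1*49950)/b(J(h(6, 6))) = (77509 - 1*49950)/((10*(3 + 10))²) = (77509 - 49950)/((10*13)²) = 27559/(130²) = 27559/16900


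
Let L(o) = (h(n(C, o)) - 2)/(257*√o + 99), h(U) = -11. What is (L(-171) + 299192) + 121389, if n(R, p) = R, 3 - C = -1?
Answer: 528258147477/1256020 + 3341*I*√19/3768060 ≈ 4.2058e+5 + 0.0038649*I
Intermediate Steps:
C = 4 (C = 3 - 1*(-1) = 3 + 1 = 4)
L(o) = -13/(99 + 257*√o) (L(o) = (-11 - 2)/(257*√o + 99) = -13/(99 + 257*√o))
(L(-171) + 299192) + 121389 = (-13/(99 + 257*√(-171)) + 299192) + 121389 = (-13/(99 + 257*(3*I*√19)) + 299192) + 121389 = (-13/(99 + 771*I*√19) + 299192) + 121389 = (299192 - 13/(99 + 771*I*√19)) + 121389 = 420581 - 13/(99 + 771*I*√19)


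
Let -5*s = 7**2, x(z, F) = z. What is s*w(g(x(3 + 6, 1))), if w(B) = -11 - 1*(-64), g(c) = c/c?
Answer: -2597/5 ≈ -519.40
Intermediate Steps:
s = -49/5 (s = -1/5*7**2 = -1/5*49 = -49/5 ≈ -9.8000)
g(c) = 1
w(B) = 53 (w(B) = -11 + 64 = 53)
s*w(g(x(3 + 6, 1))) = -49/5*53 = -2597/5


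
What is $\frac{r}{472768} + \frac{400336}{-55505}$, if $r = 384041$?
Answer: $- \frac{2023492221}{316156480} \approx -6.4003$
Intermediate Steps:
$\frac{r}{472768} + \frac{400336}{-55505} = \frac{384041}{472768} + \frac{400336}{-55505} = 384041 \cdot \frac{1}{472768} + 400336 \left(- \frac{1}{55505}\right) = \frac{4627}{5696} - \frac{400336}{55505} = - \frac{2023492221}{316156480}$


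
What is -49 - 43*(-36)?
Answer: 1499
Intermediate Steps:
-49 - 43*(-36) = -49 + 1548 = 1499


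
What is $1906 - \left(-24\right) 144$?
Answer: $5362$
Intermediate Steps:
$1906 - \left(-24\right) 144 = 1906 - -3456 = 1906 + 3456 = 5362$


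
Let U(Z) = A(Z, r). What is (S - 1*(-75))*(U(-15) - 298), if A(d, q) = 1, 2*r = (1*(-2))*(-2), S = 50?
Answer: -37125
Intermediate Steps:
r = 2 (r = ((1*(-2))*(-2))/2 = (-2*(-2))/2 = (1/2)*4 = 2)
U(Z) = 1
(S - 1*(-75))*(U(-15) - 298) = (50 - 1*(-75))*(1 - 298) = (50 + 75)*(-297) = 125*(-297) = -37125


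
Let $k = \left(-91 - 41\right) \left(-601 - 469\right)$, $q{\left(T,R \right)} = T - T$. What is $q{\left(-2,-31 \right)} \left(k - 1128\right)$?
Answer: $0$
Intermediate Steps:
$q{\left(T,R \right)} = 0$
$k = 141240$ ($k = \left(-132\right) \left(-1070\right) = 141240$)
$q{\left(-2,-31 \right)} \left(k - 1128\right) = 0 \left(141240 - 1128\right) = 0 \cdot 140112 = 0$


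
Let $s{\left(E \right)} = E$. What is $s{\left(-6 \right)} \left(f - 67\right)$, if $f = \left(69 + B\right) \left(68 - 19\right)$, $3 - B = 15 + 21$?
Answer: $-10182$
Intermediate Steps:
$B = -33$ ($B = 3 - \left(15 + 21\right) = 3 - 36 = -33$)
$f = 1764$ ($f = \left(69 - 33\right) \left(68 - 19\right) = 36 \cdot 49 = 1764$)
$s{\left(-6 \right)} \left(f - 67\right) = - 6 \left(1764 - 67\right) = \left(-6\right) 1697 = -10182$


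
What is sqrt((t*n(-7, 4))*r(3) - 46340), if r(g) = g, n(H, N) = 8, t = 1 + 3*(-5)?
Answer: 2*I*sqrt(11669) ≈ 216.05*I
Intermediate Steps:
t = -14 (t = 1 - 15 = -14)
sqrt((t*n(-7, 4))*r(3) - 46340) = sqrt(-14*8*3 - 46340) = sqrt(-112*3 - 46340) = sqrt(-336 - 46340) = sqrt(-46676) = 2*I*sqrt(11669)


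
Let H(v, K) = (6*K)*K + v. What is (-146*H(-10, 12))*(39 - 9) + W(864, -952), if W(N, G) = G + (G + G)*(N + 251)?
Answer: -5864432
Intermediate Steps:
H(v, K) = v + 6*K**2 (H(v, K) = 6*K**2 + v = v + 6*K**2)
W(N, G) = G + 2*G*(251 + N) (W(N, G) = G + (2*G)*(251 + N) = G + 2*G*(251 + N))
(-146*H(-10, 12))*(39 - 9) + W(864, -952) = (-146*(-10 + 6*12**2))*(39 - 9) - 952*(503 + 2*864) = -146*(-10 + 6*144)*30 - 952*(503 + 1728) = -146*(-10 + 864)*30 - 952*2231 = -146*854*30 - 2123912 = -124684*30 - 2123912 = -3740520 - 2123912 = -5864432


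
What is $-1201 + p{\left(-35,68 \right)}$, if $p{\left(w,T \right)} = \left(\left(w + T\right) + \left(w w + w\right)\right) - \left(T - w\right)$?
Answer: $-81$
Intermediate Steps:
$p{\left(w,T \right)} = w^{2} + 3 w$ ($p{\left(w,T \right)} = \left(\left(T + w\right) + \left(w^{2} + w\right)\right) - \left(T - w\right) = \left(\left(T + w\right) + \left(w + w^{2}\right)\right) - \left(T - w\right) = \left(T + w^{2} + 2 w\right) - \left(T - w\right) = w^{2} + 3 w$)
$-1201 + p{\left(-35,68 \right)} = -1201 - 35 \left(3 - 35\right) = -1201 - -1120 = -1201 + 1120 = -81$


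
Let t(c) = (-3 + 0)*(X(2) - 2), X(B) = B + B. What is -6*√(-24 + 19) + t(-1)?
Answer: -6 - 6*I*√5 ≈ -6.0 - 13.416*I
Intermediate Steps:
X(B) = 2*B
t(c) = -6 (t(c) = (-3 + 0)*(2*2 - 2) = -3*(4 - 2) = -3*2 = -6)
-6*√(-24 + 19) + t(-1) = -6*√(-24 + 19) - 6 = -6*I*√5 - 6 = -6 - 6*I*√5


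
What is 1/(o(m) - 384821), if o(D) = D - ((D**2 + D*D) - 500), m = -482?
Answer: -1/849451 ≈ -1.1772e-6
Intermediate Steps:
o(D) = 500 + D - 2*D**2 (o(D) = D - ((D**2 + D**2) - 500) = D - (2*D**2 - 500) = D - (-500 + 2*D**2) = D + (500 - 2*D**2) = 500 + D - 2*D**2)
1/(o(m) - 384821) = 1/((500 - 482 - 2*(-482)**2) - 384821) = 1/((500 - 482 - 2*232324) - 384821) = 1/((500 - 482 - 464648) - 384821) = 1/(-464630 - 384821) = 1/(-849451) = -1/849451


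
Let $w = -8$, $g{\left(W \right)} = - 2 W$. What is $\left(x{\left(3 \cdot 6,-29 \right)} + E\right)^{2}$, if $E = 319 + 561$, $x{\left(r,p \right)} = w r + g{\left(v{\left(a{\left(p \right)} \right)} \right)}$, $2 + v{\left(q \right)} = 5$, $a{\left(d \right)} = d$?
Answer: $532900$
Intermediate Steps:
$v{\left(q \right)} = 3$ ($v{\left(q \right)} = -2 + 5 = 3$)
$x{\left(r,p \right)} = -6 - 8 r$ ($x{\left(r,p \right)} = - 8 r - 6 = -6 - 8 r$)
$E = 880$
$\left(x{\left(3 \cdot 6,-29 \right)} + E\right)^{2} = \left(\left(-6 - 8 \cdot 3 \cdot 6\right) + 880\right)^{2} = \left(\left(-6 - 144\right) + 880\right)^{2} = \left(-150 + 880\right)^{2} = 730^{2} = 532900$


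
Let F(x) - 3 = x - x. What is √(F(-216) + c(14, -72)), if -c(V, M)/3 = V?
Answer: I*√39 ≈ 6.245*I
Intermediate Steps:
c(V, M) = -3*V
F(x) = 3 (F(x) = 3 + (x - x) = 3 + 0 = 3)
√(F(-216) + c(14, -72)) = √(3 - 3*14) = √(3 - 42) = √(-39) = I*√39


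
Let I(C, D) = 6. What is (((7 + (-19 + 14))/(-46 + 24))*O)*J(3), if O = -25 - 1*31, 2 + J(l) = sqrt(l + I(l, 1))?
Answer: 56/11 ≈ 5.0909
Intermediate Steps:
J(l) = -2 + sqrt(6 + l) (J(l) = -2 + sqrt(l + 6) = -2 + sqrt(6 + l))
O = -56 (O = -25 - 31 = -56)
(((7 + (-19 + 14))/(-46 + 24))*O)*J(3) = (((7 + (-19 + 14))/(-46 + 24))*(-56))*(-2 + sqrt(6 + 3)) = (((7 - 5)/(-22))*(-56))*(-2 + sqrt(9)) = ((2*(-1/22))*(-56))*(-2 + 3) = -1/11*(-56)*1 = (56/11)*1 = 56/11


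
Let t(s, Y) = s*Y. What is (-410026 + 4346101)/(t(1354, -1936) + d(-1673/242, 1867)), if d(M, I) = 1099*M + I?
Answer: -952530150/635752061 ≈ -1.4983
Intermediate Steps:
d(M, I) = I + 1099*M
t(s, Y) = Y*s
(-410026 + 4346101)/(t(1354, -1936) + d(-1673/242, 1867)) = (-410026 + 4346101)/(-1936*1354 + (1867 + 1099*(-1673/242))) = 3936075/(-2621344 + (1867 + 1099*(-1673*1/242))) = 3936075/(-2621344 + (1867 + 1099*(-1673/242))) = 3936075/(-2621344 + (1867 - 1838627/242)) = 3936075/(-2621344 - 1386813/242) = 3936075/(-635752061/242) = 3936075*(-242/635752061) = -952530150/635752061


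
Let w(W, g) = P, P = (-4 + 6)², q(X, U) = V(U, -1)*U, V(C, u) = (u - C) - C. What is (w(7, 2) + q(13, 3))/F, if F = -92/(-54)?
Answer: -459/46 ≈ -9.9783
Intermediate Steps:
F = 46/27 (F = -92*(-1/54) = 46/27 ≈ 1.7037)
V(C, u) = u - 2*C
q(X, U) = U*(-1 - 2*U) (q(X, U) = (-1 - 2*U)*U = U*(-1 - 2*U))
P = 4 (P = 2² = 4)
w(W, g) = 4
(w(7, 2) + q(13, 3))/F = (4 - 1*3*(1 + 2*3))/(46/27) = 27*(4 - 1*3*(1 + 6))/46 = 27*(4 - 1*3*7)/46 = 27*(4 - 21)/46 = (27/46)*(-17) = -459/46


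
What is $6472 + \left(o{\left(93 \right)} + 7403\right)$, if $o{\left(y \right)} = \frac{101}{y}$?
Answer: $\frac{1290476}{93} \approx 13876.0$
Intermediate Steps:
$6472 + \left(o{\left(93 \right)} + 7403\right) = 6472 + \left(\frac{101}{93} + 7403\right) = 6472 + \frac{688580}{93} = \frac{1290476}{93}$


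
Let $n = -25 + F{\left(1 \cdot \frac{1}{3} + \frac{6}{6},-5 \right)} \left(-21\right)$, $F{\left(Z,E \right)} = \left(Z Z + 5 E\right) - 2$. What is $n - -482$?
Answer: $\frac{2960}{3} \approx 986.67$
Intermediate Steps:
$F{\left(Z,E \right)} = -2 + Z^{2} + 5 E$ ($F{\left(Z,E \right)} = \left(Z^{2} + 5 E\right) - 2 = -2 + Z^{2} + 5 E$)
$n = \frac{1514}{3}$ ($n = -25 + \left(-2 + \left(1 \cdot \frac{1}{3} + \frac{6}{6}\right)^{2} + 5 \left(-5\right)\right) \left(-21\right) = -25 + \left(-2 + \left(1 \cdot \frac{1}{3} + 6 \cdot \frac{1}{6}\right)^{2} - 25\right) \left(-21\right) = -25 + \left(-2 + \left(\frac{1}{3} + 1\right)^{2} - 25\right) \left(-21\right) = -25 + \left(-2 + \left(\frac{4}{3}\right)^{2} - 25\right) \left(-21\right) = -25 + \left(-2 + \frac{16}{9} - 25\right) \left(-21\right) = -25 - - \frac{1589}{3} = -25 + \frac{1589}{3} = \frac{1514}{3} \approx 504.67$)
$n - -482 = \frac{1514}{3} - -482 = \frac{1514}{3} + 482 = \frac{2960}{3}$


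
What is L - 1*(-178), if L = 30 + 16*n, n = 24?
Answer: 592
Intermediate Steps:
L = 414 (L = 30 + 16*24 = 30 + 384 = 414)
L - 1*(-178) = 414 - 1*(-178) = 414 + 178 = 592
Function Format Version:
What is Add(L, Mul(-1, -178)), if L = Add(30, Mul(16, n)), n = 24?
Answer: 592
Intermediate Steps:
L = 414 (L = Add(30, Mul(16, 24)) = Add(30, 384) = 414)
Add(L, Mul(-1, -178)) = Add(414, Mul(-1, -178)) = Add(414, 178) = 592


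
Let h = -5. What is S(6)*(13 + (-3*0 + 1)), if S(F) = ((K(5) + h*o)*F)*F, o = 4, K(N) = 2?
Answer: -9072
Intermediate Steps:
S(F) = -18*F**2 (S(F) = ((2 - 5*4)*F)*F = ((2 - 20)*F)*F = (-18*F)*F = -18*F**2)
S(6)*(13 + (-3*0 + 1)) = (-18*6**2)*(13 + (-3*0 + 1)) = (-18*36)*(13 + (0 + 1)) = -648*(13 + 1) = -648*14 = -9072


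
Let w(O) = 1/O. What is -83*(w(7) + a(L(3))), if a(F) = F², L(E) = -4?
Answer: -9379/7 ≈ -1339.9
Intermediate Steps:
-83*(w(7) + a(L(3))) = -83*(1/7 + (-4)²) = -83*(⅐ + 16) = -83*113/7 = -9379/7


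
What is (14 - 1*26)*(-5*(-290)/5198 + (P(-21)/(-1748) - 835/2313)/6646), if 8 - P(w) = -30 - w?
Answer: -846838733987/253031503146 ≈ -3.3468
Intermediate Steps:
P(w) = 38 + w (P(w) = 8 - (-30 - w) = 8 + (30 + w) = 38 + w)
(14 - 1*26)*(-5*(-290)/5198 + (P(-21)/(-1748) - 835/2313)/6646) = (14 - 1*26)*(-5*(-290)/5198 + ((38 - 21)/(-1748) - 835/2313)/6646) = (14 - 26)*(1450*(1/5198) + (17*(-1/1748) - 835*1/2313)*(1/6646)) = -12*(725/2599 + (-17/1748 - 835/2313)*(1/6646)) = -12*(725/2599 - 1498901/4043124*1/6646) = -12*(725/2599 - 1498901/26870602104) = -12*846838733987/3036378037752 = -846838733987/253031503146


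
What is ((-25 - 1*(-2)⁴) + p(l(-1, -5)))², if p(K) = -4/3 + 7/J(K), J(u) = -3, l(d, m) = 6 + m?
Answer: 17956/9 ≈ 1995.1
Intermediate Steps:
p(K) = -11/3 (p(K) = -4/3 + 7/(-3) = -4*⅓ + 7*(-⅓) = -4/3 - 7/3 = -11/3)
((-25 - 1*(-2)⁴) + p(l(-1, -5)))² = ((-25 - 1*(-2)⁴) - 11/3)² = ((-25 - 1*16) - 11/3)² = ((-25 - 16) - 11/3)² = (-41 - 11/3)² = (-134/3)² = 17956/9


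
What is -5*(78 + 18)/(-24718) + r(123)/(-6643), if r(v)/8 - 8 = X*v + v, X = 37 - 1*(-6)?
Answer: -534291920/82100837 ≈ -6.5078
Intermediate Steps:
X = 43 (X = 37 + 6 = 43)
r(v) = 64 + 352*v (r(v) = 64 + 8*(43*v + v) = 64 + 8*(44*v) = 64 + 352*v)
-5*(78 + 18)/(-24718) + r(123)/(-6643) = -5*(78 + 18)/(-24718) + (64 + 352*123)/(-6643) = -5*96*(-1/24718) + (64 + 43296)*(-1/6643) = -480*(-1/24718) + 43360*(-1/6643) = 240/12359 - 43360/6643 = -534291920/82100837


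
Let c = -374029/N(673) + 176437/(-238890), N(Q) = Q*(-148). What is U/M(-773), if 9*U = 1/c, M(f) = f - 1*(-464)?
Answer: -3965733260/33269083005537 ≈ -0.00011920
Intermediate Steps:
M(f) = 464 + f (M(f) = f + 464 = 464 + f)
N(Q) = -148*Q
c = 35888978431/11897199780 (c = -374029/((-148*673)) + 176437/(-238890) = -374029/(-99604) + 176437*(-1/238890) = -374029*(-1/99604) - 176437/238890 = 374029/99604 - 176437/238890 = 35888978431/11897199780 ≈ 3.0166)
U = 3965733260/107666935293 (U = 1/(9*(35888978431/11897199780)) = (1/9)*(11897199780/35888978431) = 3965733260/107666935293 ≈ 0.036833)
U/M(-773) = 3965733260/(107666935293*(464 - 773)) = (3965733260/107666935293)/(-309) = (3965733260/107666935293)*(-1/309) = -3965733260/33269083005537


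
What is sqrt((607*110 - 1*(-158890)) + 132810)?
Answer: 3*sqrt(39830) ≈ 598.72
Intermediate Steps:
sqrt((607*110 - 1*(-158890)) + 132810) = sqrt((66770 + 158890) + 132810) = sqrt(225660 + 132810) = sqrt(358470) = 3*sqrt(39830)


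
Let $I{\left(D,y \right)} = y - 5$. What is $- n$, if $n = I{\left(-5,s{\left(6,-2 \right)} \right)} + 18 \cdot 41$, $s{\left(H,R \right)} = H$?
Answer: $-739$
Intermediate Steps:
$I{\left(D,y \right)} = -5 + y$ ($I{\left(D,y \right)} = y - 5 = -5 + y$)
$n = 739$ ($n = \left(-5 + 6\right) + 18 \cdot 41 = 1 + 738 = 739$)
$- n = \left(-1\right) 739 = -739$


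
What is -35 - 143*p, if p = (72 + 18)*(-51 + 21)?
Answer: 386065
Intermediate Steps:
p = -2700 (p = 90*(-30) = -2700)
-35 - 143*p = -35 - 143*(-2700) = -35 + 386100 = 386065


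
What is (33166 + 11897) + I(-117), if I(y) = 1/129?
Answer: 5813128/129 ≈ 45063.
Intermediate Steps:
I(y) = 1/129
(33166 + 11897) + I(-117) = (33166 + 11897) + 1/129 = 45063 + 1/129 = 5813128/129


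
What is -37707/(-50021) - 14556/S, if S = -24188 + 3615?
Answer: 1503851787/1029082033 ≈ 1.4614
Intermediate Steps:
S = -20573
-37707/(-50021) - 14556/S = -37707/(-50021) - 14556/(-20573) = -37707*(-1/50021) - 14556*(-1/20573) = 37707/50021 + 14556/20573 = 1503851787/1029082033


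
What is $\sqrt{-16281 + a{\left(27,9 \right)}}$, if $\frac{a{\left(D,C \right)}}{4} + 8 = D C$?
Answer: $23 i \sqrt{29} \approx 123.86 i$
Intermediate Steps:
$a{\left(D,C \right)} = -32 + 4 C D$ ($a{\left(D,C \right)} = -32 + 4 D C = -32 + 4 C D$)
$\sqrt{-16281 + a{\left(27,9 \right)}} = \sqrt{-16281 - \left(32 - 972\right)} = \sqrt{-16281 + \left(-32 + 972\right)} = \sqrt{-16281 + 940} = \sqrt{-15341} = 23 i \sqrt{29}$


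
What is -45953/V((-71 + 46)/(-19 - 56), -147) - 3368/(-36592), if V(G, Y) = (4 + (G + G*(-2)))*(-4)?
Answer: 315292795/100628 ≈ 3133.3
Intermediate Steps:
V(G, Y) = -16 + 4*G (V(G, Y) = (4 + (G - 2*G))*(-4) = (4 - G)*(-4) = -16 + 4*G)
-45953/V((-71 + 46)/(-19 - 56), -147) - 3368/(-36592) = -45953/(-16 + 4*((-71 + 46)/(-19 - 56))) - 3368/(-36592) = -45953/(-16 + 4*(-25/(-75))) - 3368*(-1/36592) = -45953/(-16 + 4*(-25*(-1/75))) + 421/4574 = -45953/(-16 + 4*(1/3)) + 421/4574 = -45953/(-16 + 4/3) + 421/4574 = -45953/(-44/3) + 421/4574 = -45953*(-3/44) + 421/4574 = 137859/44 + 421/4574 = 315292795/100628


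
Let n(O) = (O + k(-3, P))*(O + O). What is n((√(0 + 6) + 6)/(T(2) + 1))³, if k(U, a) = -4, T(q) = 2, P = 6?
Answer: -8000/27 ≈ -296.30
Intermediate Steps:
n(O) = 2*O*(-4 + O) (n(O) = (O - 4)*(O + O) = (-4 + O)*(2*O) = 2*O*(-4 + O))
n((√(0 + 6) + 6)/(T(2) + 1))³ = (2*((√(0 + 6) + 6)/(2 + 1))*(-4 + (√(0 + 6) + 6)/(2 + 1)))³ = (2*((√6 + 6)/3)*(-4 + (√6 + 6)/3))³ = (2*((6 + √6)*(⅓))*(-4 + (6 + √6)*(⅓)))³ = (2*(2 + √6/3)*(-4 + (2 + √6/3)))³ = (2*(2 + √6/3)*(-2 + √6/3))³ = (2*(-2 + √6/3)*(2 + √6/3))³ = 8*(-2 + √6/3)³*(2 + √6/3)³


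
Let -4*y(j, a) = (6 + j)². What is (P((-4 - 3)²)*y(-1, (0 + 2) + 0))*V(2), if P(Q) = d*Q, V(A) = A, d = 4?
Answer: -2450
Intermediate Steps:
y(j, a) = -(6 + j)²/4
P(Q) = 4*Q
(P((-4 - 3)²)*y(-1, (0 + 2) + 0))*V(2) = ((4*(-4 - 3)²)*(-(6 - 1)²/4))*2 = ((4*(-7)²)*(-¼*5²))*2 = ((4*49)*(-¼*25))*2 = (196*(-25/4))*2 = -1225*2 = -2450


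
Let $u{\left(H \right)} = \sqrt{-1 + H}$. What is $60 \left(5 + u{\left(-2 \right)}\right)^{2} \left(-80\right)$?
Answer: $-105600 - 48000 i \sqrt{3} \approx -1.056 \cdot 10^{5} - 83139.0 i$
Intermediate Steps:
$60 \left(5 + u{\left(-2 \right)}\right)^{2} \left(-80\right) = 60 \left(5 + \sqrt{-1 - 2}\right)^{2} \left(-80\right) = 60 \left(5 + \sqrt{-3}\right)^{2} \left(-80\right) = 60 \left(5 + i \sqrt{3}\right)^{2} \left(-80\right) = - 4800 \left(5 + i \sqrt{3}\right)^{2}$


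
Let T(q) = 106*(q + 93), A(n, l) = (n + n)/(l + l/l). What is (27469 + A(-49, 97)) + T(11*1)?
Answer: 38492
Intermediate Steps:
A(n, l) = 2*n/(1 + l) (A(n, l) = (2*n)/(l + 1) = (2*n)/(1 + l) = 2*n/(1 + l))
T(q) = 9858 + 106*q (T(q) = 106*(93 + q) = 9858 + 106*q)
(27469 + A(-49, 97)) + T(11*1) = (27469 + 2*(-49)/(1 + 97)) + (9858 + 106*(11*1)) = (27469 + 2*(-49)/98) + (9858 + 106*11) = (27469 + 2*(-49)*(1/98)) + (9858 + 1166) = (27469 - 1) + 11024 = 27468 + 11024 = 38492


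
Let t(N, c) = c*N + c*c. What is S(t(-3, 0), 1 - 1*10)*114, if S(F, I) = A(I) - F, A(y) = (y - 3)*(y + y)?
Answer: 24624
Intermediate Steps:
A(y) = 2*y*(-3 + y) (A(y) = (-3 + y)*(2*y) = 2*y*(-3 + y))
t(N, c) = c**2 + N*c (t(N, c) = N*c + c**2 = c**2 + N*c)
S(F, I) = -F + 2*I*(-3 + I) (S(F, I) = 2*I*(-3 + I) - F = -F + 2*I*(-3 + I))
S(t(-3, 0), 1 - 1*10)*114 = (-0*(-3 + 0) + 2*(1 - 1*10)*(-3 + (1 - 1*10)))*114 = (-0*(-3) + 2*(1 - 10)*(-3 + (1 - 10)))*114 = (-1*0 + 2*(-9)*(-3 - 9))*114 = (0 + 2*(-9)*(-12))*114 = (0 + 216)*114 = 216*114 = 24624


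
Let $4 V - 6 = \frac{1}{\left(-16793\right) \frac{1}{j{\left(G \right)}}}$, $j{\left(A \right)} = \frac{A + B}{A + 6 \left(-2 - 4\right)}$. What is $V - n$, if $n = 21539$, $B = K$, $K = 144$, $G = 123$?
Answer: $- \frac{41954791639}{1947988} \approx -21538.0$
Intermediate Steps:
$B = 144$
$j{\left(A \right)} = \frac{144 + A}{-36 + A}$ ($j{\left(A \right)} = \frac{A + 144}{A + 6 \left(-2 - 4\right)} = \frac{144 + A}{A + 6 \left(-6\right)} = \frac{144 + A}{A - 36} = \frac{144 + A}{-36 + A}$)
$V = \frac{2921893}{1947988}$ ($V = \frac{3}{2} + \frac{1}{4 \left(- \frac{16793}{\frac{1}{-36 + 123} \left(144 + 123\right)}\right)} = \frac{3}{2} + \frac{1}{4 \left(- \frac{16793}{\frac{1}{87} \cdot 267}\right)} = \frac{3}{2} + \frac{1}{4 \left(- \frac{16793}{\frac{89}{29}}\right)} = \frac{3}{2} + \frac{1}{4 \left(\left(-16793\right) \frac{29}{89}\right)} = \frac{3}{2} + \frac{1}{4 \left(- \frac{486997}{89}\right)} = \frac{3}{2} + \frac{1}{4} \left(- \frac{89}{486997}\right) = \frac{3}{2} - \frac{89}{1947988} = \frac{2921893}{1947988} \approx 1.5$)
$V - n = \frac{2921893}{1947988} - 21539 = - \frac{41954791639}{1947988}$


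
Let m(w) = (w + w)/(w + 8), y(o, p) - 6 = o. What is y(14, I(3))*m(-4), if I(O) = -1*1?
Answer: -40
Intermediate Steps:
I(O) = -1
y(o, p) = 6 + o
m(w) = 2*w/(8 + w) (m(w) = (2*w)/(8 + w) = 2*w/(8 + w))
y(14, I(3))*m(-4) = (6 + 14)*(2*(-4)/(8 - 4)) = 20*(2*(-4)/4) = 20*(2*(-4)*(1/4)) = 20*(-2) = -40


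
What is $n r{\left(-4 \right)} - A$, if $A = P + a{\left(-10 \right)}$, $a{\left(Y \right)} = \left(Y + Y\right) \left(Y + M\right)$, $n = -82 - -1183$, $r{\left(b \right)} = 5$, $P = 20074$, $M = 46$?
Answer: $-13849$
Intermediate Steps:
$n = 1101$ ($n = -82 + 1183 = 1101$)
$a{\left(Y \right)} = 2 Y \left(46 + Y\right)$ ($a{\left(Y \right)} = \left(Y + Y\right) \left(Y + 46\right) = 2 Y \left(46 + Y\right)$)
$A = 19354$ ($A = 20074 + 2 \left(-10\right) \left(46 - 10\right) = 20074 + 2 \left(-10\right) 36 = 20074 - 720 = 19354$)
$n r{\left(-4 \right)} - A = 1101 \cdot 5 - 19354 = 5505 - 19354 = -13849$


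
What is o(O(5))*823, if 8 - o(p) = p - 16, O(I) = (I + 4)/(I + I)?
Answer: 190113/10 ≈ 19011.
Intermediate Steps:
O(I) = (4 + I)/(2*I) (O(I) = (4 + I)/((2*I)) = (4 + I)*(1/(2*I)) = (4 + I)/(2*I))
o(p) = 24 - p (o(p) = 8 - (p - 16) = 8 - (-16 + p) = 8 + (16 - p) = 24 - p)
o(O(5))*823 = (24 - (4 + 5)/(2*5))*823 = (24 - 9/(2*5))*823 = (24 - 1*9/10)*823 = (24 - 9/10)*823 = (231/10)*823 = 190113/10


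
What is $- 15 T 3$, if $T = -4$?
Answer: $180$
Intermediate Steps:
$- 15 T 3 = \left(-15\right) \left(-4\right) 3 = 60 \cdot 3 = 180$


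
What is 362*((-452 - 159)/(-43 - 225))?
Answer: 110591/134 ≈ 825.31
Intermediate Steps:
362*((-452 - 159)/(-43 - 225)) = 362*(-611/(-268)) = 362*(-611*(-1/268)) = 362*(611/268) = 110591/134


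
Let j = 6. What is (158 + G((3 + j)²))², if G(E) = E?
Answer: 57121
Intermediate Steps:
(158 + G((3 + j)²))² = (158 + (3 + 6)²)² = (158 + 9²)² = (158 + 81)² = 239² = 57121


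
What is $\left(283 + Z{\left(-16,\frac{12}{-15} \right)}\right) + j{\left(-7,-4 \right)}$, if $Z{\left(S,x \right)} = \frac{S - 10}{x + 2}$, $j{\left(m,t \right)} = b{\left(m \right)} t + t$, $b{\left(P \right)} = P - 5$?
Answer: $\frac{916}{3} \approx 305.33$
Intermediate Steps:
$b{\left(P \right)} = -5 + P$ ($b{\left(P \right)} = P - 5 = -5 + P$)
$j{\left(m,t \right)} = t + t \left(-5 + m\right)$ ($j{\left(m,t \right)} = \left(-5 + m\right) t + t = t \left(-5 + m\right) + t = t + t \left(-5 + m\right)$)
$Z{\left(S,x \right)} = \frac{-10 + S}{2 + x}$
$\left(283 + Z{\left(-16,\frac{12}{-15} \right)}\right) + j{\left(-7,-4 \right)} = \left(283 + \frac{-10 - 16}{2 + \frac{12}{-15}}\right) - 4 \left(-4 - 7\right) = \left(283 + \frac{1}{2 + 12 \left(- \frac{1}{15}\right)} \left(-26\right)\right) - -44 = \left(283 + \frac{1}{2 - \frac{4}{5}} \left(-26\right)\right) + 44 = \left(283 + \frac{1}{\frac{6}{5}} \left(-26\right)\right) + 44 = \left(283 + \frac{5}{6} \left(-26\right)\right) + 44 = \left(283 - \frac{65}{3}\right) + 44 = \frac{784}{3} + 44 = \frac{916}{3}$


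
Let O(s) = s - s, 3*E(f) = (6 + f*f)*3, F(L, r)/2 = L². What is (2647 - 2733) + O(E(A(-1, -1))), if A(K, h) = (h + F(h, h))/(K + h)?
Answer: -86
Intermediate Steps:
F(L, r) = 2*L²
A(K, h) = (h + 2*h²)/(K + h)
E(f) = 6 + f² (E(f) = ((6 + f*f)*3)/3 = ((6 + f²)*3)/3 = (18 + 3*f²)/3 = 6 + f²)
O(s) = 0
(2647 - 2733) + O(E(A(-1, -1))) = (2647 - 2733) + 0 = -86 + 0 = -86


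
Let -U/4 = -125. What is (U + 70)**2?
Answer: 324900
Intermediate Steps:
U = 500 (U = -4*(-125) = 500)
(U + 70)**2 = (500 + 70)**2 = 570**2 = 324900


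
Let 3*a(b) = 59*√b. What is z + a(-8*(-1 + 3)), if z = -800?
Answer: -800 + 236*I/3 ≈ -800.0 + 78.667*I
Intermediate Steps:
a(b) = 59*√b/3 (a(b) = (59*√b)/3 = 59*√b/3)
z + a(-8*(-1 + 3)) = -800 + 59*√(-8*(-1 + 3))/3 = -800 + 59*√(-8*2)/3 = -800 + 59*√(-16)/3 = -800 + 59*(4*I)/3 = -800 + 236*I/3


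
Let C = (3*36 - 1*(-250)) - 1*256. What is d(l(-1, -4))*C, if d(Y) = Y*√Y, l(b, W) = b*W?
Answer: 816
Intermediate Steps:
l(b, W) = W*b
d(Y) = Y^(3/2)
C = 102 (C = (108 + 250) - 256 = 358 - 256 = 102)
d(l(-1, -4))*C = (-4*(-1))^(3/2)*102 = 4^(3/2)*102 = 8*102 = 816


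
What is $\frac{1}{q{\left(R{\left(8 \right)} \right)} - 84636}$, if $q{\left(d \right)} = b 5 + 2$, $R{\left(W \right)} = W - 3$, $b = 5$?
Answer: $- \frac{1}{84609} \approx -1.1819 \cdot 10^{-5}$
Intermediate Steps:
$R{\left(W \right)} = -3 + W$ ($R{\left(W \right)} = W - 3 = -3 + W$)
$q{\left(d \right)} = 27$ ($q{\left(d \right)} = 5 \cdot 5 + 2 = 25 + 2 = 27$)
$\frac{1}{q{\left(R{\left(8 \right)} \right)} - 84636} = \frac{1}{27 - 84636} = \frac{1}{-84609} = - \frac{1}{84609}$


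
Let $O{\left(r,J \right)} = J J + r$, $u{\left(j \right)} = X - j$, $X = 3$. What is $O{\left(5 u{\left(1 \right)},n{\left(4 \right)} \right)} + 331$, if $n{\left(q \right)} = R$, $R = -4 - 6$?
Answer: $441$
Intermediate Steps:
$R = -10$ ($R = -4 - 6 = -10$)
$n{\left(q \right)} = -10$
$u{\left(j \right)} = 3 - j$
$O{\left(r,J \right)} = r + J^{2}$ ($O{\left(r,J \right)} = J^{2} + r = r + J^{2}$)
$O{\left(5 u{\left(1 \right)},n{\left(4 \right)} \right)} + 331 = \left(5 \left(3 - 1\right) + \left(-10\right)^{2}\right) + 331 = \left(5 \left(3 - 1\right) + 100\right) + 331 = \left(5 \cdot 2 + 100\right) + 331 = \left(10 + 100\right) + 331 = 110 + 331 = 441$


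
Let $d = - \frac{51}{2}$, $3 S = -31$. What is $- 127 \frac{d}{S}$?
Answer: $- \frac{19431}{62} \approx -313.4$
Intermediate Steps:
$S = - \frac{31}{3}$ ($S = \frac{1}{3} \left(-31\right) = - \frac{31}{3} \approx -10.333$)
$d = - \frac{51}{2}$ ($d = \left(-51\right) \frac{1}{2} = - \frac{51}{2} \approx -25.5$)
$- 127 \frac{d}{S} = - 127 \left(- \frac{51}{2 \left(- \frac{31}{3}\right)}\right) = - 127 \left(\left(- \frac{51}{2}\right) \left(- \frac{3}{31}\right)\right) = \left(-127\right) \frac{153}{62} = - \frac{19431}{62}$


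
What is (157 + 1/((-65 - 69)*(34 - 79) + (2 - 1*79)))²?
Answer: 873518282884/35438209 ≈ 24649.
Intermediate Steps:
(157 + 1/((-65 - 69)*(34 - 79) + (2 - 1*79)))² = (157 + 1/(-134*(-45) + (2 - 79)))² = (157 + 1/(6030 - 77))² = (157 + 1/5953)² = (934622/5953)² = 873518282884/35438209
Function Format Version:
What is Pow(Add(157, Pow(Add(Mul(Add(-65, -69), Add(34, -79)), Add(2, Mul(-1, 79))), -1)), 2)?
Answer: Rational(873518282884, 35438209) ≈ 24649.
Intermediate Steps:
Pow(Add(157, Pow(Add(Mul(Add(-65, -69), Add(34, -79)), Add(2, Mul(-1, 79))), -1)), 2) = Pow(Add(157, Pow(Add(Mul(-134, -45), Add(2, -79)), -1)), 2) = Pow(Add(157, Pow(Add(6030, -77), -1)), 2) = Pow(Add(157, Pow(5953, -1)), 2) = Pow(Add(157, Rational(1, 5953)), 2) = Pow(Rational(934622, 5953), 2) = Rational(873518282884, 35438209)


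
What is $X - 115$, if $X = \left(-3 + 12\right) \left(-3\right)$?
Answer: $-142$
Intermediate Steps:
$X = -27$ ($X = 9 \left(-3\right) = -27$)
$X - 115 = -27 - 115 = -142$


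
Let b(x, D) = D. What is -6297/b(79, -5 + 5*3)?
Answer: -6297/10 ≈ -629.70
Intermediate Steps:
-6297/b(79, -5 + 5*3) = -6297/(-5 + 5*3) = -6297/(-5 + 15) = -6297/10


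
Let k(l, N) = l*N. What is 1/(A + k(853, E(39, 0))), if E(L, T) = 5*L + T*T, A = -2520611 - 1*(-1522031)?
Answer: -1/832245 ≈ -1.2016e-6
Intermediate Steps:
A = -998580 (A = -2520611 + 1522031 = -998580)
E(L, T) = T² + 5*L (E(L, T) = 5*L + T² = T² + 5*L)
k(l, N) = N*l
1/(A + k(853, E(39, 0))) = 1/(-998580 + (0² + 5*39)*853) = 1/(-998580 + (0 + 195)*853) = 1/(-998580 + 195*853) = 1/(-998580 + 166335) = 1/(-832245) = -1/832245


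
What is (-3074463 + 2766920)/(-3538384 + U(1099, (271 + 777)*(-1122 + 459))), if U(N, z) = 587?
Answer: 307543/3537797 ≈ 0.086931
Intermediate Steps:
(-3074463 + 2766920)/(-3538384 + U(1099, (271 + 777)*(-1122 + 459))) = (-3074463 + 2766920)/(-3538384 + 587) = -307543/(-3537797) = -307543*(-1/3537797) = 307543/3537797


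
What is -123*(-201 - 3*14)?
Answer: 29889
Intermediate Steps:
-123*(-201 - 3*14) = -123*(-201 - 42) = -123*(-243) = 29889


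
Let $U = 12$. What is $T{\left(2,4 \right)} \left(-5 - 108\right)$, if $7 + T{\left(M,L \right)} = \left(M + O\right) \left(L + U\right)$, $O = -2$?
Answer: $791$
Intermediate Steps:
$T{\left(M,L \right)} = -7 + \left(-2 + M\right) \left(12 + L\right)$ ($T{\left(M,L \right)} = -7 + \left(M - 2\right) \left(L + 12\right) = -7 + \left(-2 + M\right) \left(12 + L\right)$)
$T{\left(2,4 \right)} \left(-5 - 108\right) = \left(-31 - 8 + 12 \cdot 2 + 4 \cdot 2\right) \left(-5 - 108\right) = \left(-31 - 8 + 24 + 8\right) \left(-113\right) = \left(-7\right) \left(-113\right) = 791$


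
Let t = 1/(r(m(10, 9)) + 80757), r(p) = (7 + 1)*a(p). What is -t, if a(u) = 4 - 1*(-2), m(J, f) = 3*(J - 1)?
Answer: -1/80805 ≈ -1.2375e-5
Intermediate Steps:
m(J, f) = -3 + 3*J (m(J, f) = 3*(-1 + J) = -3 + 3*J)
a(u) = 6 (a(u) = 4 + 2 = 6)
r(p) = 48 (r(p) = (7 + 1)*6 = 8*6 = 48)
t = 1/80805 (t = 1/(48 + 80757) = 1/80805 ≈ 1.2375e-5)
-t = -1*1/80805 = -1/80805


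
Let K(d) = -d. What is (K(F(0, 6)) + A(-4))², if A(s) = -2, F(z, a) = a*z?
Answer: 4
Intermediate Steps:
(K(F(0, 6)) + A(-4))² = (-6*0 - 2)² = (-1*0 - 2)² = (0 - 2)² = (-2)² = 4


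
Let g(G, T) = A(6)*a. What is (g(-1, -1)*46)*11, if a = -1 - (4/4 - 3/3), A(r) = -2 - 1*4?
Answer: 3036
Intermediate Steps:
A(r) = -6 (A(r) = -2 - 4 = -6)
a = -1 (a = -1 - (4*(1/4) - 3*1/3) = -1 - (1 - 1) = -1 - 1*0 = -1 + 0 = -1)
g(G, T) = 6 (g(G, T) = -6*(-1) = 6)
(g(-1, -1)*46)*11 = (6*46)*11 = 276*11 = 3036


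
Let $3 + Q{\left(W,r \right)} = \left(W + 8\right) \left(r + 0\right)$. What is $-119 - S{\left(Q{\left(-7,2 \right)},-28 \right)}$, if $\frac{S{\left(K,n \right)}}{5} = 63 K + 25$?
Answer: $71$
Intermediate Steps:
$Q{\left(W,r \right)} = -3 + r \left(8 + W\right)$ ($Q{\left(W,r \right)} = -3 + \left(W + 8\right) \left(r + 0\right) = -3 + \left(8 + W\right) r = -3 + r \left(8 + W\right)$)
$S{\left(K,n \right)} = 125 + 315 K$ ($S{\left(K,n \right)} = 5 \left(63 K + 25\right) = 5 \left(25 + 63 K\right) = 125 + 315 K$)
$-119 - S{\left(Q{\left(-7,2 \right)},-28 \right)} = -119 - \left(125 + 315 \left(-3 + 8 \cdot 2 - 14\right)\right) = -119 - \left(125 + 315 \left(-3 + 16 - 14\right)\right) = -119 - \left(125 + 315 \left(-1\right)\right) = -119 - \left(125 - 315\right) = -119 - -190 = -119 + 190 = 71$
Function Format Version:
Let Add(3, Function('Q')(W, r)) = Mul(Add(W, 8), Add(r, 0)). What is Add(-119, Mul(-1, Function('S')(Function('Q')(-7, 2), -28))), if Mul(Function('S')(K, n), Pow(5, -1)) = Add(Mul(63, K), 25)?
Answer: 71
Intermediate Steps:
Function('Q')(W, r) = Add(-3, Mul(r, Add(8, W))) (Function('Q')(W, r) = Add(-3, Mul(Add(W, 8), Add(r, 0))) = Add(-3, Mul(Add(8, W), r)) = Add(-3, Mul(r, Add(8, W))))
Function('S')(K, n) = Add(125, Mul(315, K)) (Function('S')(K, n) = Mul(5, Add(Mul(63, K), 25)) = Mul(5, Add(25, Mul(63, K))) = Add(125, Mul(315, K)))
Add(-119, Mul(-1, Function('S')(Function('Q')(-7, 2), -28))) = Add(-119, Mul(-1, Add(125, Mul(315, Add(-3, Mul(8, 2), Mul(-7, 2)))))) = Add(-119, Mul(-1, Add(125, Mul(315, Add(-3, 16, -14))))) = Add(-119, Mul(-1, Add(125, Mul(315, -1)))) = Add(-119, Mul(-1, Add(125, -315))) = Add(-119, Mul(-1, -190)) = Add(-119, 190) = 71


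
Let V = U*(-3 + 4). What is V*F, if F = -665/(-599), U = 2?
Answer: 1330/599 ≈ 2.2204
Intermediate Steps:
V = 2 (V = 2*(-3 + 4) = 2*1 = 2)
F = 665/599 (F = -665*(-1/599) = 665/599 ≈ 1.1102)
V*F = 2*(665/599) = 1330/599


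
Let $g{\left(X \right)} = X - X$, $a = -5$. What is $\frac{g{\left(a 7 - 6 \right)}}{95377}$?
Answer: $0$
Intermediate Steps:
$g{\left(X \right)} = 0$
$\frac{g{\left(a 7 - 6 \right)}}{95377} = \frac{0}{95377} = 0 \cdot \frac{1}{95377} = 0$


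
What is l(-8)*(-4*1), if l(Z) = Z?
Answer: 32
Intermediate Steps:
l(-8)*(-4*1) = -(-32) = -8*(-4) = 32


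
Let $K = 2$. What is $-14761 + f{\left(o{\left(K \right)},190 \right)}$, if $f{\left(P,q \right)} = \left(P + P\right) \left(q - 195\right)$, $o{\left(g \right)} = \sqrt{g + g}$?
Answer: $-14781$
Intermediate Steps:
$o{\left(g \right)} = \sqrt{2} \sqrt{g}$ ($o{\left(g \right)} = \sqrt{2 g} = \sqrt{2} \sqrt{g}$)
$f{\left(P,q \right)} = 2 P \left(-195 + q\right)$
$-14761 + f{\left(o{\left(K \right)},190 \right)} = -14761 + 2 \sqrt{2} \sqrt{2} \left(-195 + 190\right) = -14761 + 2 \cdot 2 \left(-5\right) = -14761 - 20 = -14781$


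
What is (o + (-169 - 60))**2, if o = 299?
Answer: 4900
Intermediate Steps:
(o + (-169 - 60))**2 = (299 + (-169 - 60))**2 = (299 - 229)**2 = 70**2 = 4900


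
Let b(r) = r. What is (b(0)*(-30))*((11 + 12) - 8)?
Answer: 0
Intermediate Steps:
(b(0)*(-30))*((11 + 12) - 8) = (0*(-30))*((11 + 12) - 8) = 0*(23 - 8) = 0*15 = 0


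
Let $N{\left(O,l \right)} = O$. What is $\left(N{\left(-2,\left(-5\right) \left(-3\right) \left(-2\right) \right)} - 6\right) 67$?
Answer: $-536$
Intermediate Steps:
$\left(N{\left(-2,\left(-5\right) \left(-3\right) \left(-2\right) \right)} - 6\right) 67 = \left(-2 - 6\right) 67 = \left(-8\right) 67 = -536$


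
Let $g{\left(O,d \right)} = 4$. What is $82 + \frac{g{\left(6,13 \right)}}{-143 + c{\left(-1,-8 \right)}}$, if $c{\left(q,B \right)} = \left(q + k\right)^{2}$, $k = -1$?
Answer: $\frac{11394}{139} \approx 81.971$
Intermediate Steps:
$c{\left(q,B \right)} = \left(-1 + q\right)^{2}$ ($c{\left(q,B \right)} = \left(q - 1\right)^{2} = \left(-1 + q\right)^{2}$)
$82 + \frac{g{\left(6,13 \right)}}{-143 + c{\left(-1,-8 \right)}} = 82 + \frac{4}{-143 + \left(-1 - 1\right)^{2}} = 82 + \frac{4}{-143 + \left(-2\right)^{2}} = 82 + \frac{4}{-143 + 4} = 82 + \frac{4}{-139} = 82 + 4 \left(- \frac{1}{139}\right) = 82 - \frac{4}{139} = \frac{11394}{139}$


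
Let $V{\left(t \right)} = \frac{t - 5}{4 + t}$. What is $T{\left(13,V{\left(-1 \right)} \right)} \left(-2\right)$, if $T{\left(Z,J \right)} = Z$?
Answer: $-26$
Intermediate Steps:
$V{\left(t \right)} = \frac{-5 + t}{4 + t}$
$T{\left(13,V{\left(-1 \right)} \right)} \left(-2\right) = 13 \left(-2\right) = -26$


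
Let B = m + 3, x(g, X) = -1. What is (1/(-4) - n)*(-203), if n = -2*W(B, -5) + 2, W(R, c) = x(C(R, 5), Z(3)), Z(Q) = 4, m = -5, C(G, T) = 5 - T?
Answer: 3451/4 ≈ 862.75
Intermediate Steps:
B = -2 (B = -5 + 3 = -2)
W(R, c) = -1
n = 4 (n = -2*(-1) + 2 = 2 + 2 = 4)
(1/(-4) - n)*(-203) = (1/(-4) - 1*4)*(-203) = (-¼ - 4)*(-203) = -17/4*(-203) = 3451/4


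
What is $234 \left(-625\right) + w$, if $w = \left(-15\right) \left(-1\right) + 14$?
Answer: $-146221$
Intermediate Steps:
$w = 29$ ($w = 15 + 14 = 29$)
$234 \left(-625\right) + w = 234 \left(-625\right) + 29 = -146250 + 29 = -146221$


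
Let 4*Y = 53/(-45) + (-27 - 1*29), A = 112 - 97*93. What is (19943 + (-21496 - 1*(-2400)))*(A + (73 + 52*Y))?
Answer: -365115443/45 ≈ -8.1137e+6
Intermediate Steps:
A = -8909 (A = 112 - 9021 = -8909)
Y = -2573/180 (Y = (53/(-45) + (-27 - 1*29))/4 = (53*(-1/45) + (-27 - 29))/4 = (-53/45 - 56)/4 = (¼)*(-2573/45) = -2573/180 ≈ -14.294)
(19943 + (-21496 - 1*(-2400)))*(A + (73 + 52*Y)) = (19943 + (-21496 - 1*(-2400)))*(-8909 + (73 + 52*(-2573/180))) = (19943 + (-21496 + 2400))*(-8909 + (73 - 33449/45)) = (19943 - 19096)*(-8909 - 30164/45) = 847*(-431069/45) = -365115443/45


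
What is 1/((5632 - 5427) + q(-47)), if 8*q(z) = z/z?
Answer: 8/1641 ≈ 0.0048751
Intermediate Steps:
q(z) = ⅛ (q(z) = (z/z)/8 = (⅛)*1 = ⅛)
1/((5632 - 5427) + q(-47)) = 1/((5632 - 5427) + ⅛) = 1/(205 + ⅛) = 1/(1641/8) = 8/1641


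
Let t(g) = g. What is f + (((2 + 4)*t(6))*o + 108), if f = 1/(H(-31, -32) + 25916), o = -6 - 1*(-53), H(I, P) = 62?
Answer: 46760401/25978 ≈ 1800.0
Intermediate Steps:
o = 47 (o = -6 + 53 = 47)
f = 1/25978 (f = 1/(62 + 25916) = 1/25978 ≈ 3.8494e-5)
f + (((2 + 4)*t(6))*o + 108) = 1/25978 + (((2 + 4)*6)*47 + 108) = 1/25978 + ((6*6)*47 + 108) = 1/25978 + (36*47 + 108) = 1/25978 + (1692 + 108) = 1/25978 + 1800 = 46760401/25978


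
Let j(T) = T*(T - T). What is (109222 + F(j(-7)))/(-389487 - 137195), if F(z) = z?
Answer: -54611/263341 ≈ -0.20738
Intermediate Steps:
j(T) = 0 (j(T) = T*0 = 0)
(109222 + F(j(-7)))/(-389487 - 137195) = (109222 + 0)/(-389487 - 137195) = 109222/(-526682) = 109222*(-1/526682) = -54611/263341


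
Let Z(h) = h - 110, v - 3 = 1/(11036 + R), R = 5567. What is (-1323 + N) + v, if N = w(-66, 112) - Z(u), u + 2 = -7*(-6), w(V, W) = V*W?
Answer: -143483125/16603 ≈ -8642.0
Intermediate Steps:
u = 40 (u = -2 - 7*(-6) = -2 + 42 = 40)
v = 49810/16603 (v = 3 + 1/(11036 + 5567) = 3 + 1/16603 = 49810/16603 ≈ 3.0001)
Z(h) = -110 + h
N = -7322 (N = -66*112 - (-110 + 40) = -7392 - 1*(-70) = -7392 + 70 = -7322)
(-1323 + N) + v = (-1323 - 7322) + 49810/16603 = -8645 + 49810/16603 = -143483125/16603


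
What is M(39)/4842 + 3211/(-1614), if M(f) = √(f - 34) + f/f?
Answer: -4816/2421 + √5/4842 ≈ -1.9888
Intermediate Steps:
M(f) = 1 + √(-34 + f) (M(f) = √(-34 + f) + 1 = 1 + √(-34 + f))
M(39)/4842 + 3211/(-1614) = (1 + √(-34 + 39))/4842 + 3211/(-1614) = (1 + √5)*(1/4842) + 3211*(-1/1614) = (1/4842 + √5/4842) - 3211/1614 = -4816/2421 + √5/4842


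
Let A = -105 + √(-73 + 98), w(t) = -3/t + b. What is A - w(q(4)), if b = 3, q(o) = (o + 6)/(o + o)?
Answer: -503/5 ≈ -100.60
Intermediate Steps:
q(o) = (6 + o)/(2*o) (q(o) = (6 + o)/((2*o)) = (6 + o)*(1/(2*o)) = (6 + o)/(2*o))
w(t) = 3 - 3/t (w(t) = -3/t + 3 = 3 - 3/t)
A = -100 (A = -105 + √25 = -105 + 5 = -100)
A - w(q(4)) = -100 - (3 - 3*8/(6 + 4)) = -100 - (3 - 3/((½)*(¼)*10)) = -100 - (3 - 3/5/4) = -100 - (3 - 3*⅘) = -100 - (3 - 12/5) = -100 - 1*⅗ = -100 - ⅗ = -503/5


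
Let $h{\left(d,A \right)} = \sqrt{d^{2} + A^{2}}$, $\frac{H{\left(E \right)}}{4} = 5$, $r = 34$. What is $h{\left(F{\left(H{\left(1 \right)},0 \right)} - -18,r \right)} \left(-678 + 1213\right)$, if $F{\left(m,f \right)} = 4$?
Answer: $1070 \sqrt{410} \approx 21666.0$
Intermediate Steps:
$H{\left(E \right)} = 20$ ($H{\left(E \right)} = 4 \cdot 5 = 20$)
$h{\left(d,A \right)} = \sqrt{A^{2} + d^{2}}$
$h{\left(F{\left(H{\left(1 \right)},0 \right)} - -18,r \right)} \left(-678 + 1213\right) = \sqrt{34^{2} + \left(4 - -18\right)^{2}} \left(-678 + 1213\right) = \sqrt{1156 + \left(4 + 18\right)^{2}} \cdot 535 = \sqrt{1156 + 22^{2}} \cdot 535 = \sqrt{1156 + 484} \cdot 535 = \sqrt{1640} \cdot 535 = 2 \sqrt{410} \cdot 535 = 1070 \sqrt{410}$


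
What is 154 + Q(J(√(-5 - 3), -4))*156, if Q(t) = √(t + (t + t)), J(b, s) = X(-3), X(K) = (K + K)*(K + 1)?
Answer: 1090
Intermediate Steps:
X(K) = 2*K*(1 + K) (X(K) = (2*K)*(1 + K) = 2*K*(1 + K))
J(b, s) = 12 (J(b, s) = 2*(-3)*(1 - 3) = 2*(-3)*(-2) = 12)
Q(t) = √3*√t (Q(t) = √(t + 2*t) = √(3*t) = √3*√t)
154 + Q(J(√(-5 - 3), -4))*156 = 154 + (√3*√12)*156 = 154 + (√3*(2*√3))*156 = 154 + 6*156 = 154 + 936 = 1090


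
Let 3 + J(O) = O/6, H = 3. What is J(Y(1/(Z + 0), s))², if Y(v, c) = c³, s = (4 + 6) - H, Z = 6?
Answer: 105625/36 ≈ 2934.0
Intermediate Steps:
s = 7 (s = (4 + 6) - 1*3 = 10 - 3 = 7)
J(O) = -3 + O/6
J(Y(1/(Z + 0), s))² = (-3 + (⅙)*7³)² = (-3 + (⅙)*343)² = (-3 + 343/6)² = (325/6)² = 105625/36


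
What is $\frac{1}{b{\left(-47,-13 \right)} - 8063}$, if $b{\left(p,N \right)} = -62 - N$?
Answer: $- \frac{1}{8112} \approx -0.00012327$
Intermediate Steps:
$\frac{1}{b{\left(-47,-13 \right)} - 8063} = \frac{1}{\left(-62 - -13\right) - 8063} = \frac{1}{\left(-62 + 13\right) - 8063} = \frac{1}{-49 - 8063} = \frac{1}{-8112} = - \frac{1}{8112}$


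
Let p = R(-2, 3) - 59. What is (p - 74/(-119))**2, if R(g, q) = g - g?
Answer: 48260809/14161 ≈ 3408.0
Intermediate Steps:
R(g, q) = 0
p = -59 (p = 0 - 59 = -59)
(p - 74/(-119))**2 = (-59 - 74/(-119))**2 = (-59 - 74*(-1/119))**2 = (-59 + 74/119)**2 = (-6947/119)**2 = 48260809/14161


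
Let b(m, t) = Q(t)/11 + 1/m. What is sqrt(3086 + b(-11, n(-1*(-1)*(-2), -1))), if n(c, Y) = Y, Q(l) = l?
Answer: 2*sqrt(93346)/11 ≈ 55.550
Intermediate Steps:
b(m, t) = 1/m + t/11 (b(m, t) = t/11 + 1/m = 1/m + t/11)
sqrt(3086 + b(-11, n(-1*(-1)*(-2), -1))) = sqrt(3086 + (1/(-11) + (1/11)*(-1))) = sqrt(3086 + (-1/11 - 1/11)) = sqrt(3086 - 2/11) = sqrt(33944/11) = 2*sqrt(93346)/11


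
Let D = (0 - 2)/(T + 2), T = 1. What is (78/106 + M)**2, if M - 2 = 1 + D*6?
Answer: 196/2809 ≈ 0.069776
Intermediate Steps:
D = -2/3 (D = (0 - 2)/(1 + 2) = -2/3 ≈ -0.66667)
M = -1 (M = 2 + (1 - 2/3*6) = 2 + (1 - 4) = 2 - 3 = -1)
(78/106 + M)**2 = (78/106 - 1)**2 = (78*(1/106) - 1)**2 = (39/53 - 1)**2 = (-14/53)**2 = 196/2809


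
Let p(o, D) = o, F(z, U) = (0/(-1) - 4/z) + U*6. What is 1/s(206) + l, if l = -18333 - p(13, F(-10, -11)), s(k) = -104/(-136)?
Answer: -238481/13 ≈ -18345.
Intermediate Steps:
F(z, U) = -4/z + 6*U (F(z, U) = (0*(-1) - 4/z) + 6*U = (0 - 4/z) + 6*U = -4/z + 6*U)
s(k) = 13/17 (s(k) = -104*(-1/136) = 13/17)
l = -18346 (l = -18333 - 1*13 = -18333 - 13 = -18346)
1/s(206) + l = 1/(13/17) - 18346 = 17/13 - 18346 = -238481/13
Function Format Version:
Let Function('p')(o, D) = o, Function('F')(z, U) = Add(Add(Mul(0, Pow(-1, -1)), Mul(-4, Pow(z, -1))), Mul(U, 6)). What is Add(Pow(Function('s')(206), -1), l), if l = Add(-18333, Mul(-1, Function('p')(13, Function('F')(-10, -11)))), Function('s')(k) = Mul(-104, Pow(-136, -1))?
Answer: Rational(-238481, 13) ≈ -18345.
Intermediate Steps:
Function('F')(z, U) = Add(Mul(-4, Pow(z, -1)), Mul(6, U)) (Function('F')(z, U) = Add(Add(Mul(0, -1), Mul(-4, Pow(z, -1))), Mul(6, U)) = Add(Add(0, Mul(-4, Pow(z, -1))), Mul(6, U)) = Add(Mul(-4, Pow(z, -1)), Mul(6, U)))
Function('s')(k) = Rational(13, 17) (Function('s')(k) = Mul(-104, Rational(-1, 136)) = Rational(13, 17))
l = -18346 (l = Add(-18333, Mul(-1, 13)) = Add(-18333, -13) = -18346)
Add(Pow(Function('s')(206), -1), l) = Add(Pow(Rational(13, 17), -1), -18346) = Add(Rational(17, 13), -18346) = Rational(-238481, 13)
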